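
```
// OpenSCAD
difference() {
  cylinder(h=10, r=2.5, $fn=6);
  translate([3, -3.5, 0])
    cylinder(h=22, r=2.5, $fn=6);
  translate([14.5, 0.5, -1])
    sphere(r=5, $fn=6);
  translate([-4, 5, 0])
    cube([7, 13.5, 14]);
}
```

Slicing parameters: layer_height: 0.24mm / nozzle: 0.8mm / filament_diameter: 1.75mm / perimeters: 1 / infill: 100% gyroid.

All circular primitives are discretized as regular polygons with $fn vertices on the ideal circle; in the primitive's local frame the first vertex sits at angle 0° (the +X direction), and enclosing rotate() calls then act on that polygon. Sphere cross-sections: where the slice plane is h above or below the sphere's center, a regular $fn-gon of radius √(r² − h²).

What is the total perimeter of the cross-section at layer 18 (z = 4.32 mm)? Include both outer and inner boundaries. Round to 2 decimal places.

15.00 mm

At z = 4.32 mm: the r=2.5 cylinder contributes a regular 6-gon of circumradius 2.5 (perimeter = 2·6·2.500·sin(180°/6) = 15.00 mm); the r=2.5 cylinder at (3, -3.5) gives a regular 6-gon of circumradius 2.5 (constant along its height) (perimeter = 2·6·2.500·sin(180°/6) = 15.00 mm); the sphere at (14.5, 0.5) does not reach this height (|z−center|=5.320 > r=5); the cube at (-4, 5) is present — its section is the full 7×13.5 rectangle (perimeter 41.00 mm); Taking the first minus the rest: starting from the r=2.5 cylinder, the r=2.5 cylinder at (3, -3.5) misses the remaining region (no effect); the 7×13.5 cube at (-4, 5) misses the remaining region (no effect) — boundary = 15.00 mm. Overall, the cross-section is a single solid region. Total boundary length (outer) = 15.00 mm.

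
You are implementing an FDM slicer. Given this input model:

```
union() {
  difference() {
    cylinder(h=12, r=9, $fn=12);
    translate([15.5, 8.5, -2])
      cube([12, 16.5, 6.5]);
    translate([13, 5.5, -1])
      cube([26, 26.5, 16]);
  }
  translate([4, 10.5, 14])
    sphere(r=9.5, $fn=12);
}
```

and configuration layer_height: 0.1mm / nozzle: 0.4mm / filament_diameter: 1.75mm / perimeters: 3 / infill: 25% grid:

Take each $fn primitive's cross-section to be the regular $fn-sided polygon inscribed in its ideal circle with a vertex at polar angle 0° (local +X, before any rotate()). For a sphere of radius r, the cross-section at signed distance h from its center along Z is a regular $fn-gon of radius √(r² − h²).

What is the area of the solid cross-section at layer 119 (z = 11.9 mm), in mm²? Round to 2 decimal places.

436.64 mm²

At z = 11.9 mm: the r=9 cylinder contributes a regular 12-gon of circumradius 9 (area = (12/2)·9.000²·sin(360°/12) = 243.00 mm²); the cube at (15.5, 8.5) does not reach this height (z outside [-2, 4.5]); the cube at (13, 5.5) (footprint 26×26.5) is included at this height (area 689.00 mm²); Taking the first minus the rest: starting from the r=9 cylinder (243.00 mm²), the 26×26.5 cube at (13, 5.5) misses the remaining region (no effect) — area = 243.00 mm²; the sphere at (4, 10.5): section is a regular 12-gon, circumradius = √(r²−h²) = √(9.5²−2.1²) = 9.265 (area = (12/2)·9.265²·sin(360°/12) = 257.52 mm²); Combining (union): the regions partially overlap — summed areas 500.52 mm² minus the doubly-counted overlap 63.88 mm² gives 436.64 mm² — area = 436.64 mm². Overall, the cross-section is a single solid region. Net area = 436.64 mm².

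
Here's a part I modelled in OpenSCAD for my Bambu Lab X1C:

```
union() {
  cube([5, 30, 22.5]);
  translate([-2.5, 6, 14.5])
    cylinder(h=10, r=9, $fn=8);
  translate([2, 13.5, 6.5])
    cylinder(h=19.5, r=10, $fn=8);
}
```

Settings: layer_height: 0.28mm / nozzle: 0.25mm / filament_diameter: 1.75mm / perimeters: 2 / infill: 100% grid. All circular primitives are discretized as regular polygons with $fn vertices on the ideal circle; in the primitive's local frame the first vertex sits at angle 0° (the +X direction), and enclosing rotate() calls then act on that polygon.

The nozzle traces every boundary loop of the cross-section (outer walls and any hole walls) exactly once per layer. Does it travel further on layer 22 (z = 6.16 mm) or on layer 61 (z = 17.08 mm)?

Layer 22 (z = 6.16): the cube (footprint 5×30) is included at this height (perimeter 70.00 mm); the cylinder at (-2.5, 6) does not reach this height (z outside [14.5, 24.5]); the cylinder at (2, 13.5) is not intersected at this z (z outside [6.5, 26]); Combining (union): only the 5×30 cube is present, so the union is just that shape — boundary = 70.00 mm. So its perimeter = 70.00 mm. Layer 61 (z = 17.08): the cube (footprint 5×30) is included at this height (perimeter 70.00 mm); the cylinder at (-2.5, 6): section is a regular 8-gon, circumradius r=9 (perimeter = 2·8·9.000·sin(180°/8) = 55.11 mm); the r=10 cylinder at (2, 13.5) gives a regular 8-gon of circumradius 10 (constant along its height) (perimeter = 2·8·10.000·sin(180°/8) = 61.23 mm); Combining (union): the regions partially overlap (shared area 216.92 mm²), so the edge portions inside another operand are dropped and the merged outline is re-measured after clipping — boundary = 92.41 mm. So its perimeter = 92.41 mm. Layer 61 is larger (92.41 vs 70.00 mm).

layer 61 (z = 17.08 mm)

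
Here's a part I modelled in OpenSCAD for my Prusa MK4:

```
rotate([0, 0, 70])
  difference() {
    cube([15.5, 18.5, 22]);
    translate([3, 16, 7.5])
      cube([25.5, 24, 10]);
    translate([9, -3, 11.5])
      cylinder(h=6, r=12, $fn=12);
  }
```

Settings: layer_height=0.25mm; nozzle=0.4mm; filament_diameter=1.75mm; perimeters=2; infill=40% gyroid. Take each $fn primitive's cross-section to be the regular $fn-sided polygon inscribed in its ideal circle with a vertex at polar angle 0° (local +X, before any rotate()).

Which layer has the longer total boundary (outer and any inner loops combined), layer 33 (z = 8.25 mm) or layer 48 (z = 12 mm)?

Layer 33 (z = 8.25): the cube (footprint 15.5×18.5) is included at this height (perimeter 68.00 mm); the cube at (3, 16) (footprint 25.5×24) is included at this height (perimeter 99.00 mm); the cylinder at (9, -3) is absent (z outside [11.5, 17.5]); Taking the first minus the rest: starting from the 15.5×18.5 cube, the 25.5×24 cube at (3, 16) partially overlaps it — only the 31.25 mm² overlap (of its 612.00 mm²) is removed, clipping the outline — boundary = 68.00 mm; (rotated 70° about Z; rotation is an isometry so areas/perimeters/island counts are preserved). So its perimeter = 68.00 mm. Layer 48 (z = 12): the cube (footprint 15.5×18.5) is included at this height (perimeter 68.00 mm); the cube at (3, 16) (footprint 25.5×24) is included at this height (perimeter 99.00 mm); the cylinder at (9, -3): section is a regular 12-gon, circumradius r=12 (perimeter = 2·12·12.000·sin(180°/12) = 74.54 mm); Taking the first minus the rest: starting from the 15.5×18.5 cube, the 25.5×24 cube at (3, 16) partially overlaps it — only the 31.25 mm² overlap (of its 612.00 mm²) is removed, clipping the outline; the r=12 cylinder at (9, -3) partially overlaps it — only the 119.60 mm² overlap (of its 432.00 mm²) is removed, clipping the outline — boundary = 58.59 mm; (rotated 70° about Z; rotation is an isometry so areas/perimeters/island counts are preserved). So its perimeter = 58.59 mm. Layer 33 is larger (68.00 vs 58.59 mm).

layer 33 (z = 8.25 mm)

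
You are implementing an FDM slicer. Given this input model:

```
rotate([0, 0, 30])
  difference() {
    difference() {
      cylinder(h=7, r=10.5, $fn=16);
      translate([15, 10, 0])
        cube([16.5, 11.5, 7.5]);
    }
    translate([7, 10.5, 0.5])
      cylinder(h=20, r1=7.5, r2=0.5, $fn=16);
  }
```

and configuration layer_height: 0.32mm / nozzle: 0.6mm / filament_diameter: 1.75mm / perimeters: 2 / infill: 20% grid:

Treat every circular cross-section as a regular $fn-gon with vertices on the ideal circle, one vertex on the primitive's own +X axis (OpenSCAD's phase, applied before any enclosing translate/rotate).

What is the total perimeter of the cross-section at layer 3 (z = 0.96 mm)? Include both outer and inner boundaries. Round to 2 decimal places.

At z = 0.96 mm: the r=10.5 cylinder contributes a regular 16-gon of circumradius 10.5 (perimeter = 2·16·10.500·sin(180°/16) = 65.55 mm); the 16.5×11.5 cube at (15, 10) contributes its full rectangle (perimeter 56.00 mm); Taking the first minus the rest: starting from the r=10.5 cylinder, the 16.5×11.5 cube at (15, 10) misses the remaining region (no effect) — boundary = 65.55 mm; the cone at (7, 10.5) (r1=7.5→r2=0.5) has section circumradius 7.339 here — a regular 16-gon (perimeter = 2·16·7.339·sin(180°/16) = 45.82 mm); After the difference (first − rest): starting from the result so far, the cone at (7, 10.5) partially overlaps it — only the 41.24 mm² overlap (of its 164.89 mm²) is removed, clipping the outline — boundary = 66.82 mm; (whole slice rotated 30° about Z — lengths, areas and connectivity unchanged). Overall, the cross-section is a single solid region. Total boundary length (outer) = 66.82 mm.

66.82 mm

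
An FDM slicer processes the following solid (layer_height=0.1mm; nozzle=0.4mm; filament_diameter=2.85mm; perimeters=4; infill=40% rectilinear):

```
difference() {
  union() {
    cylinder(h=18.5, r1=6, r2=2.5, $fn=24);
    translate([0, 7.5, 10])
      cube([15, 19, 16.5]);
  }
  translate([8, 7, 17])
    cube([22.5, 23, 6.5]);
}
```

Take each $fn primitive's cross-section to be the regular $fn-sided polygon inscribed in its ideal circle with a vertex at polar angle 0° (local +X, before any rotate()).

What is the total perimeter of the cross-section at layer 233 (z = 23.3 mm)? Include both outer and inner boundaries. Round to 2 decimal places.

54.00 mm

At z = 23.3 mm: the cone is absent (z outside [0, 18.5]); the cube at (0, 7.5) (footprint 15×19) is included at this height (perimeter 68.00 mm); Taking the union: only the 15×19 cube at (0, 7.5) is present, so the union is just that shape — boundary = 68.00 mm; the 22.5×23 cube at (8, 7) contributes its full rectangle (perimeter 91.00 mm); Taking the first minus the rest: starting from that combined region, the 22.5×23 cube at (8, 7) partially overlaps it — only the 133.00 mm² overlap (of its 517.50 mm²) is removed, clipping the outline — boundary = 54.00 mm. Overall, the cross-section is a single solid region. Total boundary length (outer) = 54.00 mm.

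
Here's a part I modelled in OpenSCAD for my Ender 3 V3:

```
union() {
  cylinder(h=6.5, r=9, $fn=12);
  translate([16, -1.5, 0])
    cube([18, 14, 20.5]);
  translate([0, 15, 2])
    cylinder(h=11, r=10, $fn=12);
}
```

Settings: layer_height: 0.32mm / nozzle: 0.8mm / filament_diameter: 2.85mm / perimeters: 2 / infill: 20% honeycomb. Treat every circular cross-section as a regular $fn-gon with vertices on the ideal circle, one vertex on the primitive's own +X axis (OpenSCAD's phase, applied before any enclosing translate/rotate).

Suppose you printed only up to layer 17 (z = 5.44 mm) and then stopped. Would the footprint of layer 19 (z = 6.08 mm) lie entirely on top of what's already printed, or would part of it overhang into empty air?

Compare the two slices. At z = 5.44: the r=9 cylinder gives a regular 12-gon of circumradius 9 (constant along its height) (area = (12/2)·9.000²·sin(360°/12) = 243.00 mm²); the cube at (16, -1.5) (footprint 18×14) is included at this height (area 252.00 mm²); the r=10 cylinder at (0, 15) contributes a regular 12-gon of circumradius 10 (area = (12/2)·10.000²·sin(360°/12) = 300.00 mm²); Combining (union): the regions partially overlap — summed areas 795.00 mm² minus the doubly-counted overlap 26.88 mm² gives 768.12 mm² — area = 768.12 mm². At z = 6.08: the r=9 cylinder contributes a regular 12-gon of circumradius 9 (area = (12/2)·9.000²·sin(360°/12) = 243.00 mm²); the cube at (16, -1.5) is present — its section is the full 18×14 rectangle (area 252.00 mm²); the r=10 cylinder at (0, 15) gives a regular 12-gon of circumradius 10 (constant along its height) (area = (12/2)·10.000²·sin(360°/12) = 300.00 mm²); Combining (union): the regions partially overlap — summed areas 795.00 mm² minus the doubly-counted overlap 26.88 mm² gives 768.12 mm² — area = 768.12 mm². Checking containment: the cross-section at z = 6.08 is a subset of the cross-section at z = 5.44.

entirely on top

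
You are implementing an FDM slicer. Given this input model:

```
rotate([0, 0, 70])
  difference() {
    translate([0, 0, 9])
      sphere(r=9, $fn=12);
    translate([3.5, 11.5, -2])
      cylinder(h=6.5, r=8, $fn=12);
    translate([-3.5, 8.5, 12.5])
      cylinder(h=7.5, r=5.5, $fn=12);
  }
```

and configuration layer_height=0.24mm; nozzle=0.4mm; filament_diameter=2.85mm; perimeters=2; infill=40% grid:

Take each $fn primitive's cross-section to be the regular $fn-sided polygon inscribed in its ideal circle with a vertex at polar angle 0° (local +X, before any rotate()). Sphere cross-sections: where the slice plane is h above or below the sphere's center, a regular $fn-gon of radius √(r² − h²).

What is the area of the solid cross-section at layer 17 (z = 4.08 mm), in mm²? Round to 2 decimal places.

150.64 mm²

At z = 4.08 mm: the sphere: section is a regular 12-gon, circumradius = √(r²−h²) = √(9²−4.92²) = 7.536 (area = (12/2)·7.536²·sin(360°/12) = 170.38 mm²); the r=8 cylinder at (3.5, 11.5) contributes a regular 12-gon of circumradius 8 (area = (12/2)·8.000²·sin(360°/12) = 192.00 mm²); the cylinder at (-3.5, 8.5) does not reach this height (z outside [12.5, 20]); After the difference (first − rest): starting from the r=9 sphere (170.38 mm²), the r=8 cylinder at (3.5, 11.5) partially overlaps it — only the 19.74 mm² overlap (of its 192.00 mm²) is removed, clipping the outline — area = 150.64 mm²; (whole slice rotated 70° about Z — lengths, areas and connectivity unchanged). Overall, the cross-section is a single solid region. Net area = 150.64 mm².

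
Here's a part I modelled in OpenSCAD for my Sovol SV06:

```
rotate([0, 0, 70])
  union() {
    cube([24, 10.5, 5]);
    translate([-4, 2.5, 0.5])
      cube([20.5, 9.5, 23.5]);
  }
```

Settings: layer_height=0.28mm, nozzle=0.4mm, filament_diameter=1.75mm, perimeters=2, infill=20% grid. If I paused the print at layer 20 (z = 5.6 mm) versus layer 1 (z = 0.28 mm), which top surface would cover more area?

Layer 20 (z = 5.6): the cube does not reach this height (z outside [0, 5]); the cube at (-4, 2.5) is present — its section is the full 20.5×9.5 rectangle (area 194.75 mm²); Merging all regions: only the 20.5×9.5 cube at (-4, 2.5) is present, so the union is just that shape — area = 194.75 mm²; (rotated 70° about Z; rotation is an isometry so areas/perimeters/island counts are preserved). So its area = 194.75 mm². Layer 1 (z = 0.28): the cube (footprint 24×10.5) is included at this height (area 252.00 mm²); the cube at (-4, 2.5) is absent (z outside [0.5, 24]); Combining (union): only the 24×10.5 cube is present, so the union is just that shape — area = 252.00 mm²; (whole slice rotated 70° about Z — lengths, areas and connectivity unchanged). So its area = 252.00 mm². Layer 1 is larger (252.00 vs 194.75 mm²).

layer 1 (z = 0.28 mm)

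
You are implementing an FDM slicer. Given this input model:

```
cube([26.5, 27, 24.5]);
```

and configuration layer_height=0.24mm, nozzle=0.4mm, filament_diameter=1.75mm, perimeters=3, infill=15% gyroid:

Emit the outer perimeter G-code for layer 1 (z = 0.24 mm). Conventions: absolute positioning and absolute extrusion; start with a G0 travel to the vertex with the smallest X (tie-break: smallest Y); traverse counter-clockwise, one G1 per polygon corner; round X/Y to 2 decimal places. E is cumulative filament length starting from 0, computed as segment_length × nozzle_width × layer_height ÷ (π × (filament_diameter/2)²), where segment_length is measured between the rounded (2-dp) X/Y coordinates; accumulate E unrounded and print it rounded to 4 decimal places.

At z = 0.24 mm: the cube is present — its section is the full 26.5×27 rectangle. The outline is a single polygon with 4 vertices. Extrusion per mm of travel: 0.4 × 0.24 / (π × 0.875²) = 0.039912. Accumulating E over each segment gives final E = 4.2706.

G0 X0.00 Y0.00 Z0.24
G1 X26.50 Y0.00 E1.0577
G1 X26.50 Y27.00 E2.1353
G1 X0.00 Y27.00 E3.1930
G1 X0.00 Y0.00 E4.2706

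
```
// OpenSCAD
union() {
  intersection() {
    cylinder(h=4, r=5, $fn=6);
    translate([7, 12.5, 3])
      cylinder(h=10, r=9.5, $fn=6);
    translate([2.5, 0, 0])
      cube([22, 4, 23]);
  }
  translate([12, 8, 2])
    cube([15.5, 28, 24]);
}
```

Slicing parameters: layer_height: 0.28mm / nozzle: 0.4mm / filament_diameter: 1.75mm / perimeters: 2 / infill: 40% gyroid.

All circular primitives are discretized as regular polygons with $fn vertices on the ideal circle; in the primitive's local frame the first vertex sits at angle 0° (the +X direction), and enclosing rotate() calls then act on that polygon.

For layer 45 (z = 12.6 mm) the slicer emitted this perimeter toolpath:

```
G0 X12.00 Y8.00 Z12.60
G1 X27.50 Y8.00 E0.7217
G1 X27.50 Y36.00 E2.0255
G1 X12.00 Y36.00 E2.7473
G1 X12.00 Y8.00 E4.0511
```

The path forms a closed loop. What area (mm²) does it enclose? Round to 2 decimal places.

434.00 mm²

Apply the shoelace formula to the sequence of (X, Y) vertices; enclosed area = 434.00 mm².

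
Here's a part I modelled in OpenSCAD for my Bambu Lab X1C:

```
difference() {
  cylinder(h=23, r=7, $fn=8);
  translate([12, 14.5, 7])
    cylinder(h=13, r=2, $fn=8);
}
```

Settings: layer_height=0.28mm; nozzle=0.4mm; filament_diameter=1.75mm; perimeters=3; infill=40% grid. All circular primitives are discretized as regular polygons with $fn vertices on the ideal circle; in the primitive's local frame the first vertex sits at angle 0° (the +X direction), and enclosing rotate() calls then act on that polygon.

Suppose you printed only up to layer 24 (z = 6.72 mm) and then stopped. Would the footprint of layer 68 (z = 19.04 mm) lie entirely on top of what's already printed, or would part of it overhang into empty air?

Compare the two slices. At z = 6.72: the r=7 cylinder gives a regular 8-gon of circumradius 7 (constant along its height) (area = (8/2)·7.000²·sin(360°/8) = 138.59 mm²); the cylinder at (12, 14.5) is not intersected at this z (z outside [7, 20]); After the difference (first − rest): none of the subtracted shapes is present at this height, so the r=7 cylinder is unchanged — area = 138.59 mm². At z = 19.04: the r=7 cylinder gives a regular 8-gon of circumradius 7 (constant along its height) (area = (8/2)·7.000²·sin(360°/8) = 138.59 mm²); the cylinder at (12, 14.5): section is a regular 8-gon, circumradius r=2 (area = (8/2)·2.000²·sin(360°/8) = 11.31 mm²); Subtracting the remaining from the first: starting from the r=7 cylinder (138.59 mm²), the r=2 cylinder at (12, 14.5) misses the remaining region (no effect) — area = 138.59 mm². Checking containment: the cross-section at z = 19.04 is a subset of the cross-section at z = 6.72.

entirely on top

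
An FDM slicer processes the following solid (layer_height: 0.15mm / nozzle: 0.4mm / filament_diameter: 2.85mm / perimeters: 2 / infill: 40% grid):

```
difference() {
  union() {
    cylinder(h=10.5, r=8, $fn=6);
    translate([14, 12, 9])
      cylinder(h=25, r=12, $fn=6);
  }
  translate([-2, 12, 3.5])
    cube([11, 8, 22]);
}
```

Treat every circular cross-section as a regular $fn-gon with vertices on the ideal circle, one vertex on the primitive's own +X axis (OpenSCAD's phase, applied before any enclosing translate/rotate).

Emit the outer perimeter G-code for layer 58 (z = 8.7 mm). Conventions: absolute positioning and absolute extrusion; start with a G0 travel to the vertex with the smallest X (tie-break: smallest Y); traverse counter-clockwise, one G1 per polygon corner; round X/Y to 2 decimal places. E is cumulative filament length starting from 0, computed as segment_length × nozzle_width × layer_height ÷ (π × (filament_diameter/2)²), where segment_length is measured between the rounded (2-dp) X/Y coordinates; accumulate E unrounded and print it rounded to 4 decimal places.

G0 X-8.00 Y0.00 Z8.70
G1 X-4.00 Y-6.93 E0.0753
G1 X4.00 Y-6.93 E0.1505
G1 X8.00 Y0.00 E0.2258
G1 X4.00 Y6.93 E0.3010
G1 X-4.00 Y6.93 E0.3763
G1 X-8.00 Y0.00 E0.4515

At z = 8.7 mm: the cylinder: section is a regular 6-gon, circumradius r=8; the cylinder at (14, 12) does not reach this height (z outside [9, 34]); Taking the union: only the r=8 cylinder is present, so the union is just that shape — 1 connected region; the cube at (-2, 12) (footprint 11×8) is included at this height; Taking the first minus the rest: starting from that combined region, the 11×8 cube at (-2, 12) misses the remaining region (no effect) — 1 connected region. The outline is a single polygon with 6 vertices. Extrusion per mm of travel: 0.4 × 0.15 / (π × 1.425²) = 0.009405. Accumulating E over each segment gives final E = 0.4515.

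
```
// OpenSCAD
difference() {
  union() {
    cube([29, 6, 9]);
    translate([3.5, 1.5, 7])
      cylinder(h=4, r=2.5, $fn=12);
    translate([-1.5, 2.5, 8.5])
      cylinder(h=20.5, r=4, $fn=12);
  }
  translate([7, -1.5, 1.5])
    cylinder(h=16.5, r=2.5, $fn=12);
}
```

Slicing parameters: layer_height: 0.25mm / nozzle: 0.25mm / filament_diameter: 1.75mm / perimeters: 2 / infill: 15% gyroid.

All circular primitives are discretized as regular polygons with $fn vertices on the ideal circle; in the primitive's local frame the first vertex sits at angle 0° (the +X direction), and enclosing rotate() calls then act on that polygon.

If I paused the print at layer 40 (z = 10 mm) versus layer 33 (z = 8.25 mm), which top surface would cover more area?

layer 33 (z = 8.25 mm)

Layer 40 (z = 10): the cube is not intersected at this z (z outside [0, 9]); the r=2.5 cylinder at (3.5, 1.5) contributes a regular 12-gon of circumradius 2.5 (area = (12/2)·2.500²·sin(360°/12) = 18.75 mm²); the cylinder at (-1.5, 2.5): section is a regular 12-gon, circumradius r=4 (area = (12/2)·4.000²·sin(360°/12) = 48.00 mm²); Merging all regions: the regions partially overlap — summed areas 66.75 mm² minus the doubly-counted overlap 3.13 mm² gives 63.62 mm² — area = 63.62 mm²; the r=2.5 cylinder at (7, -1.5) gives a regular 12-gon of circumradius 2.5 (constant along its height) (area = (12/2)·2.500²·sin(360°/12) = 18.75 mm²); After the difference (first − rest): starting from that combined region (63.62 mm²), the r=2.5 cylinder at (7, -1.5) partially overlaps it — only the 0.31 mm² overlap (of its 18.75 mm²) is removed, clipping the outline — area = 63.30 mm². So its area = 63.30 mm². Layer 33 (z = 8.25): the cube is present — its section is the full 29×6 rectangle (area 174.00 mm²); the cylinder at (3.5, 1.5): section is a regular 12-gon, circumradius r=2.5 (area = (12/2)·2.500²·sin(360°/12) = 18.75 mm²); the cylinder at (-1.5, 2.5) is not intersected at this z (z outside [8.5, 29]); Combining (union): the regions partially overlap — summed areas 192.75 mm² minus the doubly-counted overlap 16.23 mm² gives 176.52 mm² — area = 176.52 mm²; the r=2.5 cylinder at (7, -1.5) contributes a regular 12-gon of circumradius 2.5 (area = (12/2)·2.500²·sin(360°/12) = 18.75 mm²); Subtracting the remaining from the first: starting from the result so far (176.52 mm²), the r=2.5 cylinder at (7, -1.5) partially overlaps it — only the 2.68 mm² overlap (of its 18.75 mm²) is removed, clipping the outline — area = 173.84 mm². So its area = 173.84 mm². Layer 33 is larger (173.84 vs 63.30 mm²).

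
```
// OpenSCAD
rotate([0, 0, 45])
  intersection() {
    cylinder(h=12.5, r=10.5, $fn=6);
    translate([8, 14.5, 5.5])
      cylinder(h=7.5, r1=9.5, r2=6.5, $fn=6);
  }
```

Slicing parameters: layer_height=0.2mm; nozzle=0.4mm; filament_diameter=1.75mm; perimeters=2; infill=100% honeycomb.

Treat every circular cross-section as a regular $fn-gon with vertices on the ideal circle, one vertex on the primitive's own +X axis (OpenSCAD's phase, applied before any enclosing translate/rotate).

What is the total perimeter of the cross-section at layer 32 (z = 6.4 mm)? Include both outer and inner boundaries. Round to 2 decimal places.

12.33 mm

At z = 6.4 mm: the r=10.5 cylinder contributes a regular 6-gon of circumradius 10.5 (perimeter = 2·6·10.500·sin(180°/6) = 63.00 mm); the cone at (8, 14.5) (r1=9.5→r2=6.5) has section circumradius 9.140 here — a regular 6-gon (perimeter = 2·6·9.140·sin(180°/6) = 54.84 mm); Taking the intersection: the cone at (8, 14.5) partially overlaps the r=10.5 cylinder; clipping to the common part keeps 8.20 mm² — boundary = 12.33 mm; (rotated 45° about Z; rotation is an isometry so areas/perimeters/island counts are preserved). Overall, the cross-section is a single solid region. Total boundary length (outer) = 12.33 mm.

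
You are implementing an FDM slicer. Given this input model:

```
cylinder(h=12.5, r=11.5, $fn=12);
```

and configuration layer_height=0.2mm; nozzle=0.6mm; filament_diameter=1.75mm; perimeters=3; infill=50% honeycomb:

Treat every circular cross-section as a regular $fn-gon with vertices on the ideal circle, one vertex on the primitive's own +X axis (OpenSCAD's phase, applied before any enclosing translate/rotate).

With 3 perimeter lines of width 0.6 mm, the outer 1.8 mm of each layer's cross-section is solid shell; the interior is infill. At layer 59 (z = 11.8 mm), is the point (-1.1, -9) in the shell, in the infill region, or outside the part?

At z = 11.8 mm: the r=11.5 cylinder gives a regular 12-gon of circumradius 11.5 (constant along its height). Overall, the cross-section is a single solid region. The nearest boundary edge runs (-5.75, -9.96)→(-0.00, -11.50); distance from the point to it = 2.13 mm. The point is inside the cross-section and 2.13 mm from the nearest boundary — more than the 1.8 mm shell width (3 × 0.6), so it's in the infill interior.

infill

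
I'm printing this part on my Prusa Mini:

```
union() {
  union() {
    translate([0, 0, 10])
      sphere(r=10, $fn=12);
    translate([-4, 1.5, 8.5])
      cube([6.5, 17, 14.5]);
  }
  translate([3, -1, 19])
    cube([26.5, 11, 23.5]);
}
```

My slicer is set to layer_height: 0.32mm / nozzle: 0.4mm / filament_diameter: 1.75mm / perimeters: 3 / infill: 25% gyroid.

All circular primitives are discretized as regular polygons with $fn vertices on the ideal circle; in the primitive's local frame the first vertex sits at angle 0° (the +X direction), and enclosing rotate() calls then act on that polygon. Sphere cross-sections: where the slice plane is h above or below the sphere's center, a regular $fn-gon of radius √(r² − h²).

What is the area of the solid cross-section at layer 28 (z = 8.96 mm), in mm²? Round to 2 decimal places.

At z = 8.96 mm: the r=10 sphere contributes a regular 12-gon of circumradius √(10²−1.04²) = 9.946 (area = (12/2)·9.946²·sin(360°/12) = 296.76 mm²); the 6.5×17 cube at (-4, 1.5) contributes its full rectangle (area 110.50 mm²); Taking the union: the regions partially overlap — summed areas 407.26 mm² minus the doubly-counted overlap 51.92 mm² gives 355.34 mm² — area = 355.34 mm²; the cube at (3, -1) is not intersected at this z (z outside [19, 42.5]); Combining (union): only the result so far is present, so the union is just that shape — area = 355.34 mm². Overall, the cross-section is a single solid region. Net area = 355.34 mm².

355.34 mm²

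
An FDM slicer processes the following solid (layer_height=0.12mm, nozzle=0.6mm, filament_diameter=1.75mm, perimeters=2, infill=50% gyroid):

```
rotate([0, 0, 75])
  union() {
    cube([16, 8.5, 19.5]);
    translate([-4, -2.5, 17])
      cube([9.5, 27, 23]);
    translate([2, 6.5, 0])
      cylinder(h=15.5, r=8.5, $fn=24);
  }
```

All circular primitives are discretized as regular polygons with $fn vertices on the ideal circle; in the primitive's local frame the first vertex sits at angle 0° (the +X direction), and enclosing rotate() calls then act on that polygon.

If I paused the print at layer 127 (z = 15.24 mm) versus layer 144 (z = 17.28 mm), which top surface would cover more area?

Layer 127 (z = 15.24): the 16×8.5 cube contributes its full rectangle (area 136.00 mm²); the cube at (-4, -2.5) does not reach this height (z outside [17, 40]); the cylinder at (2, 6.5): section is a regular 24-gon, circumradius r=8.5 (area = (24/2)·8.500²·sin(360°/24) = 224.40 mm²); Combining (union): the regions partially overlap — summed areas 360.40 mm² minus the doubly-counted overlap 82.64 mm² gives 277.76 mm² — area = 277.76 mm²; (whole slice rotated 75° about Z — lengths, areas and connectivity unchanged). So its area = 277.76 mm². Layer 144 (z = 17.28): the cube is present — its section is the full 16×8.5 rectangle (area 136.00 mm²); the 9.5×27 cube at (-4, -2.5) contributes its full rectangle (area 256.50 mm²); the cylinder at (2, 6.5) does not reach this height (z outside [0, 15.5]); Taking the union: the regions partially overlap — summed areas 392.50 mm² minus the doubly-counted overlap 46.75 mm² gives 345.75 mm² — area = 345.75 mm²; (whole slice rotated 75° about Z — lengths, areas and connectivity unchanged). So its area = 345.75 mm². Layer 144 is larger (345.75 vs 277.76 mm²).

layer 144 (z = 17.28 mm)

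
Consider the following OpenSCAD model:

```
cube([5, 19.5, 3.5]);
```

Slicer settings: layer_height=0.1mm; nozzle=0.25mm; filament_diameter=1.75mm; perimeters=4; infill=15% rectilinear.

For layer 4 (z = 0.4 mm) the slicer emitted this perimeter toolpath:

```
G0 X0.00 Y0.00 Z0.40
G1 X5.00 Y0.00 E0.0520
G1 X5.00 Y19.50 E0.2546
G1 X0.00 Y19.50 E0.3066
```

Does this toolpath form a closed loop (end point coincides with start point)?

no

Start point (G0): (0.00, 0.00). End point (last G1): the path does not return to the start — open.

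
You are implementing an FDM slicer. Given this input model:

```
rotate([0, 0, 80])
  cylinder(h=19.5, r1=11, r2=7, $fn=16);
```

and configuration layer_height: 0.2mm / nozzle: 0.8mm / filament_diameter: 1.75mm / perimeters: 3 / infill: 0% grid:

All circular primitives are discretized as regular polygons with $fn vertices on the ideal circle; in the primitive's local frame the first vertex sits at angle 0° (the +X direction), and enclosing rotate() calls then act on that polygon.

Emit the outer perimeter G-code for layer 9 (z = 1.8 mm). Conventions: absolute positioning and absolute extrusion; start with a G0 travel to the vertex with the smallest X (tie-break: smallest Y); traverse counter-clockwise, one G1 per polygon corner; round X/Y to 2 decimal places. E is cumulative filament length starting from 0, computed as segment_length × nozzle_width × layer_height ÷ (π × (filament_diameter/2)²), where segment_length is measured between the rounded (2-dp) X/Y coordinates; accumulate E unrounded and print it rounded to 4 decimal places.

G0 X-10.47 Y1.85 Z1.80
G1 X-10.38 Y-2.30 E0.2761
G1 X-8.71 Y-6.10 E0.5522
G1 X-5.71 Y-8.97 E0.8284
G1 X-1.85 Y-10.47 E1.1039
G1 X2.30 Y-10.38 E1.3800
G1 X6.10 Y-8.71 E1.6561
G1 X8.97 Y-5.71 E1.9323
G1 X10.47 Y-1.85 E2.2078
G1 X10.38 Y2.30 E2.4839
G1 X8.71 Y6.10 E2.7600
G1 X5.71 Y8.97 E3.0362
G1 X1.85 Y10.47 E3.3116
G1 X-2.30 Y10.38 E3.5878
G1 X-6.10 Y8.71 E3.8639
G1 X-8.97 Y5.71 E4.1401
G1 X-10.47 Y1.85 E4.4155

At z = 1.8 mm: the cone contributes a regular 16-gon of circumradius 10.631 (interpolated between r1=11 and r2=7 at t=0.092); (rotated 80° about Z; rotation is an isometry so areas/perimeters/island counts are preserved). The outline is a single polygon with 16 vertices. Extrusion per mm of travel: 0.8 × 0.2 / (π × 0.875²) = 0.066520. Accumulating E over each segment gives final E = 4.4155.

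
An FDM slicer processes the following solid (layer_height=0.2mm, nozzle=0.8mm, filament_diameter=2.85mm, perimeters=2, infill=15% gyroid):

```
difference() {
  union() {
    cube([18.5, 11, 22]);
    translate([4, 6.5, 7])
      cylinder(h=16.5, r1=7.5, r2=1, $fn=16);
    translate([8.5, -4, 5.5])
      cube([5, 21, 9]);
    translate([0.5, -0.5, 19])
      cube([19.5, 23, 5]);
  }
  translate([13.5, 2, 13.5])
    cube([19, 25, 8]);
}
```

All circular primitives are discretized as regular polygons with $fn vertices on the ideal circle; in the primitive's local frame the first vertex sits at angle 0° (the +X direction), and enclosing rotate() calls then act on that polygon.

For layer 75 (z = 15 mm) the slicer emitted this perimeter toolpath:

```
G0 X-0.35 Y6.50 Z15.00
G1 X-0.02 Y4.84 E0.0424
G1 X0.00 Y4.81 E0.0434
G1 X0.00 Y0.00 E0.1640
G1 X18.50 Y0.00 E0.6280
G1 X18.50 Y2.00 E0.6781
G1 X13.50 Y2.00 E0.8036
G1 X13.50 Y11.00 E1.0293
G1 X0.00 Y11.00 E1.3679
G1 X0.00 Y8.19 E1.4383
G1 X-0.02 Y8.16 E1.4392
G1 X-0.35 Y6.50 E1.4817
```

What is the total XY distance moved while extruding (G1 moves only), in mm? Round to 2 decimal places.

59.08 mm

Sum the Euclidean lengths of each G1 segment: total = 59.08 mm.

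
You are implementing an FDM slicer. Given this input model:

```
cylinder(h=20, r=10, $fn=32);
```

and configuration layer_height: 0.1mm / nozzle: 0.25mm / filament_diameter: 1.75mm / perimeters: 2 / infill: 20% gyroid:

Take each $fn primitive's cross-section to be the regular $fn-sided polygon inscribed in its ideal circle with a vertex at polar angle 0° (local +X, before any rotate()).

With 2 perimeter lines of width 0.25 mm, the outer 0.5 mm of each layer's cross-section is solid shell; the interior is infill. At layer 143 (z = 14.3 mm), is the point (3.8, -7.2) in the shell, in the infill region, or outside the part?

infill

At z = 14.3 mm: the r=10 cylinder contributes a regular 32-gon of circumradius 10. Overall, the cross-section is a single solid region. The nearest boundary edge runs (3.83, -9.24)→(5.56, -8.31); distance from the point to it = 1.81 mm. The point is inside the cross-section and 1.81 mm from the nearest boundary — more than the 0.5 mm shell width (2 × 0.25), so it's in the infill interior.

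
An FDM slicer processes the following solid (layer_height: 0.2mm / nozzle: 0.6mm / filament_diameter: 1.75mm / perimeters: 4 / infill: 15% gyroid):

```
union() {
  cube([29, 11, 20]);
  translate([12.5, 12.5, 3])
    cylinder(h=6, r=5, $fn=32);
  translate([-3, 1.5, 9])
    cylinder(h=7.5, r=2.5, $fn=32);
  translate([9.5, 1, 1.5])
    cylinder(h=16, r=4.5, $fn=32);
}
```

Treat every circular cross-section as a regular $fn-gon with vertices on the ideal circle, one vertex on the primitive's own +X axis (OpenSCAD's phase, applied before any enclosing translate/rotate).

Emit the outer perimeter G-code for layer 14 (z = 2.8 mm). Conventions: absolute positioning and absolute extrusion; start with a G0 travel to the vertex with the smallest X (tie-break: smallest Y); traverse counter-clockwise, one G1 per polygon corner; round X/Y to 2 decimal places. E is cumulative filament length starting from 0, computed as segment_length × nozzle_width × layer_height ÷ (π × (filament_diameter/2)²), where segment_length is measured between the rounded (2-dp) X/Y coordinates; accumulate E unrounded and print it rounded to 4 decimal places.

At z = 2.8 mm: the 29×11 cube contributes its full rectangle; the cylinder at (12.5, 12.5) does not reach this height (z outside [3, 9]); the cylinder at (-3, 1.5) does not reach this height (z outside [9, 16.5]); the cylinder at (9.5, 1): section is a regular 32-gon, circumradius r=4.5; Merging all regions: the regions partially overlap (shared area 40.50 mm²), so overlapping operands fuse into one piece — 1 connected region. The outline is a single polygon with 19 vertices. Extrusion per mm of travel: 0.6 × 0.2 / (π × 0.875²) = 0.049890. Accumulating E over each segment gives final E = 4.1576.

G0 X0.00 Y0.00 Z2.80
G1 X5.12 Y0.00 E0.2554
G1 X5.34 Y-0.72 E0.2930
G1 X5.76 Y-1.50 E0.3372
G1 X6.32 Y-2.18 E0.3811
G1 X7.00 Y-2.74 E0.4251
G1 X7.78 Y-3.16 E0.4693
G1 X8.62 Y-3.41 E0.5130
G1 X9.50 Y-3.50 E0.5571
G1 X10.38 Y-3.41 E0.6013
G1 X11.22 Y-3.16 E0.6450
G1 X12.00 Y-2.74 E0.6892
G1 X12.68 Y-2.18 E0.7331
G1 X13.24 Y-1.50 E0.7771
G1 X13.66 Y-0.72 E0.8213
G1 X13.88 Y0.00 E0.8589
G1 X29.00 Y0.00 E1.6132
G1 X29.00 Y11.00 E2.1620
G1 X0.00 Y11.00 E3.6088
G1 X0.00 Y0.00 E4.1576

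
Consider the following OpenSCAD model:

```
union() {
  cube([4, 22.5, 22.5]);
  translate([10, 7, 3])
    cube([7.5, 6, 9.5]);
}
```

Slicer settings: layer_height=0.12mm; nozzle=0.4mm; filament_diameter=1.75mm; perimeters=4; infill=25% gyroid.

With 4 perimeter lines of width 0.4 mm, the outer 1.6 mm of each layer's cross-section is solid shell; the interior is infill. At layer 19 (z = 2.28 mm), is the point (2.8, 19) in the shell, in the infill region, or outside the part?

shell

At z = 2.28 mm: the cube (footprint 4×22.5) is included at this height; the cube at (10, 7) is absent (z outside [3, 12.5]); Combining (union): only the 4×22.5 cube is present, so the union is just that shape — 1 connected region. Overall, the cross-section is a single solid region. The nearest boundary edge runs (4.00, 0.00)→(4.00, 22.50); distance from the point to it = 1.20 mm. The point is inside the cross-section, 1.20 mm from the nearest boundary — within the 1.6 mm shell band (4 × 0.4).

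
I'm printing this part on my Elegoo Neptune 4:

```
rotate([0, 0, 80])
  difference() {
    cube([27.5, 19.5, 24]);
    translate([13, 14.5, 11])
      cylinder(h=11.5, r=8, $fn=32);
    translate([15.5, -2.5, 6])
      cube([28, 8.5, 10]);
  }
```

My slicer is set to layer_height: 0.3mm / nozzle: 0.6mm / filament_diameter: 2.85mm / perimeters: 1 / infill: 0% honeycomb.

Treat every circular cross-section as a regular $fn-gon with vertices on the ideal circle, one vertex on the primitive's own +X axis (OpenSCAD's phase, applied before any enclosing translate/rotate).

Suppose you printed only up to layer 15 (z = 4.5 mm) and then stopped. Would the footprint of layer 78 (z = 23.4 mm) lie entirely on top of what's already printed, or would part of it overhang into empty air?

entirely on top

Compare the two slices. At z = 4.5: the 27.5×19.5 cube contributes its full rectangle (area 536.25 mm²); the cylinder at (13, 14.5) is absent (z outside [11, 22.5]); the cube at (15.5, -2.5) is absent (z outside [6, 16]); After the difference (first − rest): none of the subtracted shapes is present at this height, so the 27.5×19.5 cube is unchanged — area = 536.25 mm²; (rotated 80° about Z; rotation is an isometry so areas/perimeters/island counts are preserved). At z = 23.4: the 27.5×19.5 cube contributes its full rectangle (area 536.25 mm²); the cylinder at (13, 14.5) is not intersected at this z (z outside [11, 22.5]); the cube at (15.5, -2.5) is absent (z outside [6, 16]); Subtracting the remaining from the first: none of the subtracted shapes is present at this height, so the 27.5×19.5 cube is unchanged — area = 536.25 mm²; (rotated 80° about Z; rotation is an isometry so areas/perimeters/island counts are preserved). Checking containment: the cross-section at z = 23.4 is a subset of the cross-section at z = 4.5.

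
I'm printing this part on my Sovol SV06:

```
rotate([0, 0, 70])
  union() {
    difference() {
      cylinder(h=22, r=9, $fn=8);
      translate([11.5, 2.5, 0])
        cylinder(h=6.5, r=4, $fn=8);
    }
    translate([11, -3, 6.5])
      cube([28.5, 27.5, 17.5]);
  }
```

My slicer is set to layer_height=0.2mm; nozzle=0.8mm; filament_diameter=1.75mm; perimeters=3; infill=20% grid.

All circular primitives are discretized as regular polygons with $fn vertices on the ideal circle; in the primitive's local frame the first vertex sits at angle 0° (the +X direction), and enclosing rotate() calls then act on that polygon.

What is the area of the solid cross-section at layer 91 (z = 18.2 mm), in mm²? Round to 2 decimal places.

At z = 18.2 mm: the cylinder: section is a regular 8-gon, circumradius r=9 (area = (8/2)·9.000²·sin(360°/8) = 229.10 mm²); the cylinder at (11.5, 2.5) is absent (z outside [0, 6.5]); After the difference (first − rest): none of the subtracted shapes is present at this height, so the r=9 cylinder is unchanged — area = 229.10 mm²; the cube at (11, -3) (footprint 28.5×27.5) is included at this height (area 783.75 mm²); Taking the union: the 2 present regions are separate (no shared area or edge), so areas and boundary lengths simply add and each stays a separate island — area = 1012.85 mm²; (whole slice rotated 70° about Z — lengths, areas and connectivity unchanged). Overall, the cross-section has 2 separate islands. Net area = 1012.85 mm².

1012.85 mm²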